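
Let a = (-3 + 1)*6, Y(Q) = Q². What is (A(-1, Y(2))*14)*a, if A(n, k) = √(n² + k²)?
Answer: -168*√17 ≈ -692.68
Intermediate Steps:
a = -12 (a = -2*6 = -12)
A(n, k) = √(k² + n²)
(A(-1, Y(2))*14)*a = (√((2²)² + (-1)²)*14)*(-12) = (√(4² + 1)*14)*(-12) = (√(16 + 1)*14)*(-12) = (√17*14)*(-12) = (14*√17)*(-12) = -168*√17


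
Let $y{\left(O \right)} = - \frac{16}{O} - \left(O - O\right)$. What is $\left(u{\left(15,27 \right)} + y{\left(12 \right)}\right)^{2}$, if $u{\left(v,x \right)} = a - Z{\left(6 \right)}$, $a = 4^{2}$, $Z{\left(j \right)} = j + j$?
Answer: $\frac{64}{9} \approx 7.1111$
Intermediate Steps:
$Z{\left(j \right)} = 2 j$
$a = 16$
$u{\left(v,x \right)} = 4$ ($u{\left(v,x \right)} = 16 - 2 \cdot 6 = 16 - 12 = 4$)
$y{\left(O \right)} = - \frac{16}{O}$ ($y{\left(O \right)} = - \frac{16}{O} - 0 = - \frac{16}{O} + 0 = - \frac{16}{O}$)
$\left(u{\left(15,27 \right)} + y{\left(12 \right)}\right)^{2} = \left(4 - \frac{16}{12}\right)^{2} = \left(4 - \frac{4}{3}\right)^{2} = \left(\frac{8}{3}\right)^{2} = \frac{64}{9}$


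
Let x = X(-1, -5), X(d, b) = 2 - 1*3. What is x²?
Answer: 1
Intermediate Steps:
X(d, b) = -1 (X(d, b) = 2 - 3 = -1)
x = -1
x² = (-1)² = 1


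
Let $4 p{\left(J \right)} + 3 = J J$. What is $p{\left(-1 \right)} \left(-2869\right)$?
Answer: $\frac{2869}{2} \approx 1434.5$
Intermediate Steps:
$p{\left(J \right)} = - \frac{3}{4} + \frac{J^{2}}{4}$ ($p{\left(J \right)} = - \frac{3}{4} + \frac{J J}{4} = - \frac{3}{4} + \frac{J^{2}}{4}$)
$p{\left(-1 \right)} \left(-2869\right) = \left(- \frac{3}{4} + \frac{\left(-1\right)^{2}}{4}\right) \left(-2869\right) = \left(- \frac{3}{4} + \frac{1}{4} \cdot 1\right) \left(-2869\right) = \left(- \frac{3}{4} + \frac{1}{4}\right) \left(-2869\right) = \left(- \frac{1}{2}\right) \left(-2869\right) = \frac{2869}{2}$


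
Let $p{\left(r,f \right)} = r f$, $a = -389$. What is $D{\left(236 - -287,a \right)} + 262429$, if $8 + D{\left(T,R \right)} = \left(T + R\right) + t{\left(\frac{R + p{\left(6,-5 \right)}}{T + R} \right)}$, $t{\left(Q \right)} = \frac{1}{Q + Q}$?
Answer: $\frac{110010478}{419} \approx 2.6256 \cdot 10^{5}$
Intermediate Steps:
$p{\left(r,f \right)} = f r$
$t{\left(Q \right)} = \frac{1}{2 Q}$
$D{\left(T,R \right)} = -8 + R + T + \frac{R + T}{2 \left(-30 + R\right)}$ ($D{\left(T,R \right)} = -8 + \left(\left(T + R\right) + \frac{1}{2 \frac{R - 30}{T + R}}\right) = -8 + \left(\left(R + T\right) + \frac{1}{2 \frac{R - 30}{R + T}}\right) = -8 + \left(\left(R + T\right) + \frac{1}{2 \frac{-30 + R}{R + T}}\right) = -8 + \left(\left(R + T\right) + \frac{\frac{1}{-30 + R} \left(R + T\right)}{2}\right) = -8 + \left(\left(R + T\right) + \frac{R + T}{2 \left(-30 + R\right)}\right) = -8 + \left(R + T + \frac{R + T}{2 \left(-30 + R\right)}\right) = -8 + R + T + \frac{R + T}{2 \left(-30 + R\right)}$)
$D{\left(236 - -287,a \right)} + 262429 = \frac{-389 + \left(236 - -287\right) + 2 \left(-30 - 389\right) \left(-8 - 389 + \left(236 - -287\right)\right)}{2 \left(-30 - 389\right)} + 262429 = \frac{-389 + \left(236 + 287\right) + 2 \left(-419\right) \left(-8 - 389 + \left(236 + 287\right)\right)}{2 \left(-419\right)} + 262429 = \frac{1}{2} \left(- \frac{1}{419}\right) \left(-389 + 523 + 2 \left(-419\right) \left(-8 - 389 + 523\right)\right) + 262429 = \frac{1}{2} \left(- \frac{1}{419}\right) \left(-389 + 523 + 2 \left(-419\right) 126\right) + 262429 = \frac{1}{2} \left(- \frac{1}{419}\right) \left(-389 + 523 - 105588\right) + 262429 = \frac{1}{2} \left(- \frac{1}{419}\right) \left(-105454\right) + 262429 = \frac{52727}{419} + 262429 = \frac{110010478}{419}$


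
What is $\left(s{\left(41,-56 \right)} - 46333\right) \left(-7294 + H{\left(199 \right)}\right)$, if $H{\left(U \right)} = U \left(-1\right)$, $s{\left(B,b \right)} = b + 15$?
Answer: $347480382$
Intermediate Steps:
$s{\left(B,b \right)} = 15 + b$
$H{\left(U \right)} = - U$
$\left(s{\left(41,-56 \right)} - 46333\right) \left(-7294 + H{\left(199 \right)}\right) = \left(\left(15 - 56\right) - 46333\right) \left(-7294 - 199\right) = \left(-41 - 46333\right) \left(-7294 - 199\right) = \left(-46374\right) \left(-7493\right) = 347480382$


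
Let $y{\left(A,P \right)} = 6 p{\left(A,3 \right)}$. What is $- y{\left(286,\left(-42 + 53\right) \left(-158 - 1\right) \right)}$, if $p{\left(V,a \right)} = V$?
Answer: $-1716$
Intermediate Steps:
$y{\left(A,P \right)} = 6 A$
$- y{\left(286,\left(-42 + 53\right) \left(-158 - 1\right) \right)} = - 6 \cdot 286 = \left(-1\right) 1716 = -1716$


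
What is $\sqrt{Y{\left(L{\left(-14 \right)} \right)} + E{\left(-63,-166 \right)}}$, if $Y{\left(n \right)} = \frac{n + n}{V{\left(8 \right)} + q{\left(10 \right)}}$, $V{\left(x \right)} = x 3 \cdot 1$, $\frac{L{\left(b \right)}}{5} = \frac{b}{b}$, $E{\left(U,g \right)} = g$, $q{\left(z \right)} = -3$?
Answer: $\frac{2 i \sqrt{18249}}{21} \approx 12.866 i$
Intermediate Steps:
$L{\left(b \right)} = 5$ ($L{\left(b \right)} = 5 \frac{b}{b} = 5 \cdot 1 = 5$)
$V{\left(x \right)} = 3 x$ ($V{\left(x \right)} = 3 x 1 = 3 x$)
$Y{\left(n \right)} = \frac{2 n}{21}$ ($Y{\left(n \right)} = \frac{n + n}{3 \cdot 8 - 3} = \frac{2 n}{24 - 3} = \frac{2 n}{21}$)
$\sqrt{Y{\left(L{\left(-14 \right)} \right)} + E{\left(-63,-166 \right)}} = \sqrt{\frac{2}{21} \cdot 5 - 166} = \sqrt{\frac{10}{21} - 166} = \sqrt{- \frac{3476}{21}} = \frac{2 i \sqrt{18249}}{21}$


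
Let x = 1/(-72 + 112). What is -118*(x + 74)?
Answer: -174699/20 ≈ -8735.0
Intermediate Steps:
x = 1/40 ≈ 0.025000
-118*(x + 74) = -118*(1/40 + 74) = -118*2961/40 = -174699/20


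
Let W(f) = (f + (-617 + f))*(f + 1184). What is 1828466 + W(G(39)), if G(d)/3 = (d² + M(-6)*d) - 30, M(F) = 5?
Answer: 61121224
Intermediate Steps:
G(d) = -90 + 3*d² + 15*d (G(d) = 3*((d² + 5*d) - 30) = 3*(-30 + d² + 5*d) = -90 + 3*d² + 15*d)
W(f) = (-617 + 2*f)*(1184 + f)
1828466 + W(G(39)) = 1828466 + (-730528 + 2*(-90 + 3*39² + 15*39)² + 1751*(-90 + 3*39² + 15*39)) = 1828466 + (-730528 + 2*(-90 + 3*1521 + 585)² + 1751*(-90 + 3*1521 + 585)) = 1828466 + (-730528 + 2*(-90 + 4563 + 585)² + 1751*(-90 + 4563 + 585)) = 1828466 + (-730528 + 2*5058² + 1751*5058) = 1828466 + (-730528 + 2*25583364 + 8856558) = 1828466 + (-730528 + 51166728 + 8856558) = 1828466 + 59292758 = 61121224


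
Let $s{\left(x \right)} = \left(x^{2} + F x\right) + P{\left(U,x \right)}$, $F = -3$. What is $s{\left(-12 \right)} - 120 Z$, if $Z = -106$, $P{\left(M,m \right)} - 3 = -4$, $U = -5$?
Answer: $12899$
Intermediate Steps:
$P{\left(M,m \right)} = -1$ ($P{\left(M,m \right)} = 3 - 4 = -1$)
$s{\left(x \right)} = -1 + x^{2} - 3 x$ ($s{\left(x \right)} = \left(x^{2} - 3 x\right) - 1 = -1 + x^{2} - 3 x$)
$s{\left(-12 \right)} - 120 Z = \left(-1 + \left(-12\right)^{2} - -36\right) - -12720 = \left(-1 + 144 + 36\right) + 12720 = 179 + 12720 = 12899$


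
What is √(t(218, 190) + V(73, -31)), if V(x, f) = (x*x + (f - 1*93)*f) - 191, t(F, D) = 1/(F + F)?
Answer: √426860677/218 ≈ 94.773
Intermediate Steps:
t(F, D) = 1/(2*F)
V(x, f) = -191 + x² + f*(-93 + f) (V(x, f) = (x² + (f - 93)*f) - 191 = (x² + (-93 + f)*f) - 191 = (x² + f*(-93 + f)) - 191 = -191 + x² + f*(-93 + f))
√(t(218, 190) + V(73, -31)) = √((½)/218 + (-191 + (-31)² + 73² - 93*(-31))) = √((½)*(1/218) + (-191 + 961 + 5329 + 2883)) = √(1/436 + 8982) = √(3916153/436) = √426860677/218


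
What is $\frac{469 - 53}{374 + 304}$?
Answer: $\frac{208}{339} \approx 0.61357$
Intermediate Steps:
$\frac{469 - 53}{374 + 304} = \frac{416}{678} = 416 \cdot \frac{1}{678} = \frac{208}{339}$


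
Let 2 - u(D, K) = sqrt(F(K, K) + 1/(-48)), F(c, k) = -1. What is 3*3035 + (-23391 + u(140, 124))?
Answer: -14284 - 7*I*sqrt(3)/12 ≈ -14284.0 - 1.0104*I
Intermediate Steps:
u(D, K) = 2 - 7*I*sqrt(3)/12 (u(D, K) = 2 - sqrt(-1 + 1/(-48)) = 2 - sqrt(-1 - 1/48) = 2 - sqrt(-49/48) = 2 - 7*I*sqrt(3)/12)
3*3035 + (-23391 + u(140, 124)) = 3*3035 + (-23391 + (2 - 7*I*sqrt(3)/12)) = 9105 + (-23389 - 7*I*sqrt(3)/12) = -14284 - 7*I*sqrt(3)/12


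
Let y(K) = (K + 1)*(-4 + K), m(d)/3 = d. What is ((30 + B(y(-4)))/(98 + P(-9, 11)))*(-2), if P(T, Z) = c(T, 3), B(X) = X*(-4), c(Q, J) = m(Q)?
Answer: 132/71 ≈ 1.8592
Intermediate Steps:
m(d) = 3*d
c(Q, J) = 3*Q
y(K) = (1 + K)*(-4 + K)
B(X) = -4*X
P(T, Z) = 3*T
((30 + B(y(-4)))/(98 + P(-9, 11)))*(-2) = ((30 - 4*(-4 + (-4)² - 3*(-4)))/(98 + 3*(-9)))*(-2) = ((30 - 4*(-4 + 16 + 12))/(98 - 27))*(-2) = ((30 - 4*24)/71)*(-2) = ((30 - 96)*(1/71))*(-2) = -66*1/71*(-2) = -66/71*(-2) = 132/71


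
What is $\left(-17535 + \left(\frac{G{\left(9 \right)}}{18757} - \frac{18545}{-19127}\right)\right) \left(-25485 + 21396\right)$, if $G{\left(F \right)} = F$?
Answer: $\frac{25722258050185473}{358765139} \approx 7.1697 \cdot 10^{7}$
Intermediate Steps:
$\left(-17535 + \left(\frac{G{\left(9 \right)}}{18757} - \frac{18545}{-19127}\right)\right) \left(-25485 + 21396\right) = \left(-17535 + \left(\frac{9}{18757} - \frac{18545}{-19127}\right)\right) \left(-25485 + 21396\right) = \left(-17535 + \left(9 \cdot \frac{1}{18757} - - \frac{18545}{19127}\right)\right) \left(-4089\right) = \left(-17535 + \left(\frac{9}{18757} + \frac{18545}{19127}\right)\right) \left(-4089\right) = \left(-17535 + \frac{348020708}{358765139}\right) \left(-4089\right) = \left(- \frac{6290598691657}{358765139}\right) \left(-4089\right) = \frac{25722258050185473}{358765139}$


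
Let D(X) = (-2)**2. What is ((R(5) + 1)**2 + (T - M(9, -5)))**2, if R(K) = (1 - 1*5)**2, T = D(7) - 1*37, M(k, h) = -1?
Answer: 66049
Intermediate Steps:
D(X) = 4
T = -33 (T = 4 - 1*37 = 4 - 37 = -33)
R(K) = 16 (R(K) = (1 - 5)**2 = (-4)**2 = 16)
((R(5) + 1)**2 + (T - M(9, -5)))**2 = ((16 + 1)**2 + (-33 - 1*(-1)))**2 = (17**2 + (-33 + 1))**2 = (289 - 32)**2 = 257**2 = 66049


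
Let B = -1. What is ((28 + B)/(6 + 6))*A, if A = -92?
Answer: -207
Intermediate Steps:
((28 + B)/(6 + 6))*A = ((28 - 1)/(6 + 6))*(-92) = (27/12)*(-92) = (27*(1/12))*(-92) = (9/4)*(-92) = -207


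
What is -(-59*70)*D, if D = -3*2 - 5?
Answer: -45430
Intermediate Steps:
D = -11 (D = -6 - 5 = -11)
-(-59*70)*D = -(-59*70)*(-11) = -(-4130)*(-11) = -1*45430 = -45430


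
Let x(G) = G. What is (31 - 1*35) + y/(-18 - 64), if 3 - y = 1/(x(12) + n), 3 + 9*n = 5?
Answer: -36401/9020 ≈ -4.0356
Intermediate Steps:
n = 2/9 (n = -⅓ + (⅑)*5 = -⅓ + 5/9 = 2/9 ≈ 0.22222)
y = 321/110 (y = 3 - 1/(12 + 2/9) = 3 - 1/110/9 = 3 - 1*9/110 = 3 - 9/110 = 321/110 ≈ 2.9182)
(31 - 1*35) + y/(-18 - 64) = (31 - 1*35) + 321/(110*(-18 - 64)) = (31 - 35) + (321/110)/(-82) = -4 + (321/110)*(-1/82) = -4 - 321/9020 = -36401/9020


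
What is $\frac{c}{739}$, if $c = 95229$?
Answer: $\frac{95229}{739} \approx 128.86$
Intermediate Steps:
$\frac{c}{739} = \frac{95229}{739}$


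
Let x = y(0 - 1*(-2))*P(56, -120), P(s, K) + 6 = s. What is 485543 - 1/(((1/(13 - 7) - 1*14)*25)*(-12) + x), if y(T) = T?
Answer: 2063557749/4250 ≈ 4.8554e+5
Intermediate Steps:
P(s, K) = -6 + s
x = 100 (x = (0 - 1*(-2))*(-6 + 56) = (0 + 2)*50 = 2*50 = 100)
485543 - 1/(((1/(13 - 7) - 1*14)*25)*(-12) + x) = 485543 - 1/(((1/(13 - 7) - 1*14)*25)*(-12) + 100) = 485543 - 1/(((1/6 - 14)*25)*(-12) + 100) = 485543 - 1/(((⅙ - 14)*25)*(-12) + 100) = 485543 - 1/(-83/6*25*(-12) + 100) = 485543 - 1/(-2075/6*(-12) + 100) = 485543 - 1/(4150 + 100) = 485543 - 1/4250 = 2063557749/4250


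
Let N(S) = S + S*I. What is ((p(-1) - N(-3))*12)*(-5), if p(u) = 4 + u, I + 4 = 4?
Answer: -360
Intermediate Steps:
I = 0 (I = -4 + 4 = 0)
N(S) = S (N(S) = S + S*0 = S + 0 = S)
((p(-1) - N(-3))*12)*(-5) = (((4 - 1) - 1*(-3))*12)*(-5) = ((3 + 3)*12)*(-5) = (6*12)*(-5) = 72*(-5) = -360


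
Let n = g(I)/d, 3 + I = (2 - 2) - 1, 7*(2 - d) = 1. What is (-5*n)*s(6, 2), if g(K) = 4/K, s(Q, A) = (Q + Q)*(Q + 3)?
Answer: 3780/13 ≈ 290.77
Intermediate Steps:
d = 13/7 (d = 2 - ⅐*1 = 2 - ⅐ = 13/7 ≈ 1.8571)
s(Q, A) = 2*Q*(3 + Q) (s(Q, A) = (2*Q)*(3 + Q) = 2*Q*(3 + Q))
I = -4 (I = -3 + ((2 - 2) - 1) = -3 + (0 - 1) = -3 - 1 = -4)
n = -7/13 (n = (4/(-4))/(13/7) = (4*(-¼))*(7/13) = -1*7/13 = -7/13 ≈ -0.53846)
(-5*n)*s(6, 2) = (-5*(-7/13))*(2*6*(3 + 6)) = 35*(2*6*9)/13 = (35/13)*108 = 3780/13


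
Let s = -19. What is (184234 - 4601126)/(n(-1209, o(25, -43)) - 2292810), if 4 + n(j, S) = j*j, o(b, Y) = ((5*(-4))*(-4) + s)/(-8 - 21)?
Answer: 4416892/831133 ≈ 5.3143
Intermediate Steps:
o(b, Y) = -61/29 (o(b, Y) = ((5*(-4))*(-4) - 19)/(-8 - 21) = (-20*(-4) - 19)/(-29) = (80 - 19)*(-1/29) = 61*(-1/29) = -61/29)
n(j, S) = -4 + j² (n(j, S) = -4 + j*j = -4 + j²)
(184234 - 4601126)/(n(-1209, o(25, -43)) - 2292810) = (184234 - 4601126)/((-4 + (-1209)²) - 2292810) = -4416892/((-4 + 1461681) - 2292810) = -4416892/(1461677 - 2292810) = -4416892/(-831133) = -4416892*(-1/831133) = 4416892/831133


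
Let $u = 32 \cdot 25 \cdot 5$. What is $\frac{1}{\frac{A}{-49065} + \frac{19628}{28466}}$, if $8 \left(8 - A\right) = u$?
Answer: $\frac{232780715}{162842182} \approx 1.4295$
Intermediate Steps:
$u = 4000$ ($u = 800 \cdot 5 = 4000$)
$A = -492$ ($A = 8 - 500 = -492$)
$\frac{1}{\frac{A}{-49065} + \frac{19628}{28466}} = \frac{1}{- \frac{492}{-49065} + \frac{19628}{28466}} = \frac{1}{\left(-492\right) \left(- \frac{1}{49065}\right) + 19628 \cdot \frac{1}{28466}} = \frac{1}{\frac{164}{16355} + \frac{9814}{14233}} = \frac{1}{\frac{162842182}{232780715}} = \frac{232780715}{162842182}$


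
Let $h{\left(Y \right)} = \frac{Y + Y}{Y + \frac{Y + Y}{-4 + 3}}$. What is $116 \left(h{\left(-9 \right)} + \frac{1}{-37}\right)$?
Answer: $- \frac{8700}{37} \approx -235.14$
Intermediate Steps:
$h{\left(Y \right)} = -2$ ($h{\left(Y \right)} = \frac{2 Y}{Y + \frac{2 Y}{-1}} = \frac{2 Y}{Y + 2 Y \left(-1\right)} = \frac{2 Y}{Y - 2 Y} = \frac{2 Y}{\left(-1\right) Y} = 2 Y \left(- \frac{1}{Y}\right) = -2$)
$116 \left(h{\left(-9 \right)} + \frac{1}{-37}\right) = 116 \left(-2 + \frac{1}{-37}\right) = 116 \left(-2 - \frac{1}{37}\right) = 116 \left(- \frac{75}{37}\right) = - \frac{8700}{37}$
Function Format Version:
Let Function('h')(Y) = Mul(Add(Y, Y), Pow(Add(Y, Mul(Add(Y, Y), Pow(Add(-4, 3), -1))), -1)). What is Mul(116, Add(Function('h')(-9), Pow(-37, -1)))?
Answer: Rational(-8700, 37) ≈ -235.14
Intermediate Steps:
Function('h')(Y) = -2 (Function('h')(Y) = Mul(Mul(2, Y), Pow(Add(Y, Mul(Mul(2, Y), Pow(-1, -1))), -1)) = Mul(Mul(2, Y), Pow(Add(Y, Mul(Mul(2, Y), -1)), -1)) = Mul(Mul(2, Y), Pow(Add(Y, Mul(-2, Y)), -1)) = Mul(Mul(2, Y), Pow(Mul(-1, Y), -1)) = Mul(Mul(2, Y), Mul(-1, Pow(Y, -1))) = -2)
Mul(116, Add(Function('h')(-9), Pow(-37, -1))) = Mul(116, Add(-2, Pow(-37, -1))) = Mul(116, Add(-2, Rational(-1, 37))) = Mul(116, Rational(-75, 37)) = Rational(-8700, 37)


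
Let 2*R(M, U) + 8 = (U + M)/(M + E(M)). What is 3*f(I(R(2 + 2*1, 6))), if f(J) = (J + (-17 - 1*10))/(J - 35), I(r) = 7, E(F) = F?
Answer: 15/7 ≈ 2.1429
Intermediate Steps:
R(M, U) = -4 + (M + U)/(4*M) (R(M, U) = -4 + ((U + M)/(M + M))/2 = -4 + ((M + U)/((2*M)))/2 = -4 + ((M + U)*(1/(2*M)))/2 = -4 + ((M + U)/(2*M))/2 = -4 + (M + U)/(4*M))
f(J) = (-27 + J)/(-35 + J) (f(J) = (J + (-17 - 10))/(-35 + J) = (J - 27)/(-35 + J) = (-27 + J)/(-35 + J))
3*f(I(R(2 + 2*1, 6))) = 3*((-27 + 7)/(-35 + 7)) = 3*(-20/(-28)) = 3*(-1/28*(-20)) = 3*(5/7) = 15/7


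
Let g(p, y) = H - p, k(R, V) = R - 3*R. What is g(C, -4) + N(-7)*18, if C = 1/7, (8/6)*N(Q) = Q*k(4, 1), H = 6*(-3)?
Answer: 5165/7 ≈ 737.86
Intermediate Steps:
k(R, V) = -2*R
H = -18
N(Q) = -6*Q (N(Q) = 3*(Q*(-2*4))/4 = 3*(Q*(-8))/4 = 3*(-8*Q)/4 = -6*Q)
C = ⅐ ≈ 0.14286
g(p, y) = -18 - p
g(C, -4) + N(-7)*18 = (-18 - 1*⅐) - 6*(-7)*18 = (-18 - ⅐) + 42*18 = -127/7 + 756 = 5165/7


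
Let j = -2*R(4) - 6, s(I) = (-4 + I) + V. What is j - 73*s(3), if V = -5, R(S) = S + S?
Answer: 416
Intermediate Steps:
R(S) = 2*S
s(I) = -9 + I (s(I) = (-4 + I) - 5 = -9 + I)
j = -22 (j = -4*4 - 6 = -2*8 - 6 = -16 - 6 = -22)
j - 73*s(3) = -22 - 73*(-9 + 3) = -22 - 73*(-6) = -22 + 438 = 416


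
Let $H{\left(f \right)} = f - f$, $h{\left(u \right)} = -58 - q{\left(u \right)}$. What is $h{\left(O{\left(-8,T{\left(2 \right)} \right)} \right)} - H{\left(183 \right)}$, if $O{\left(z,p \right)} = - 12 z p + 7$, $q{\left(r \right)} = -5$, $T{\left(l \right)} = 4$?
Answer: $-53$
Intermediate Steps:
$O{\left(z,p \right)} = 7 - 12 p z$ ($O{\left(z,p \right)} = - 12 p z + 7 = 7 - 12 p z$)
$h{\left(u \right)} = -53$ ($h{\left(u \right)} = -58 - -5 = -58 + 5 = -53$)
$H{\left(f \right)} = 0$
$h{\left(O{\left(-8,T{\left(2 \right)} \right)} \right)} - H{\left(183 \right)} = -53 - 0 = -53 + 0 = -53$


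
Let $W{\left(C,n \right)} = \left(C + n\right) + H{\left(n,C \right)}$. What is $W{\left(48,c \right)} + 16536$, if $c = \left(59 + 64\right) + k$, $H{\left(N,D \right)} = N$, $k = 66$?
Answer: $16962$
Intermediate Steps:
$c = 189$ ($c = \left(59 + 64\right) + 66 = 123 + 66 = 189$)
$W{\left(C,n \right)} = C + 2 n$ ($W{\left(C,n \right)} = \left(C + n\right) + n = C + 2 n$)
$W{\left(48,c \right)} + 16536 = \left(48 + 2 \cdot 189\right) + 16536 = \left(48 + 378\right) + 16536 = 426 + 16536 = 16962$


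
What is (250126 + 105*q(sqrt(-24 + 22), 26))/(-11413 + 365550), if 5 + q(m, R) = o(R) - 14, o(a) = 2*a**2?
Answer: 390091/354137 ≈ 1.1015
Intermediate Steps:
q(m, R) = -19 + 2*R**2 (q(m, R) = -5 + (2*R**2 - 14) = -5 + (-14 + 2*R**2) = -19 + 2*R**2)
(250126 + 105*q(sqrt(-24 + 22), 26))/(-11413 + 365550) = (250126 + 105*(-19 + 2*26**2))/(-11413 + 365550) = (250126 + 105*(-19 + 2*676))/354137 = (250126 + 105*(-19 + 1352))*(1/354137) = (250126 + 105*1333)*(1/354137) = (250126 + 139965)*(1/354137) = 390091*(1/354137) = 390091/354137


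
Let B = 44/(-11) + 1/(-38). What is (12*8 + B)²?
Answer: 12215025/1444 ≈ 8459.2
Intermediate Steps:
B = -153/38 (B = 44*(-1/11) + 1*(-1/38) = -4 - 1/38 = -153/38 ≈ -4.0263)
(12*8 + B)² = (12*8 - 153/38)² = (96 - 153/38)² = (3495/38)² = 12215025/1444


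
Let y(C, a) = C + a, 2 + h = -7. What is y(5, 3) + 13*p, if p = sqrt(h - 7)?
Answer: 8 + 52*I ≈ 8.0 + 52.0*I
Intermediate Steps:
h = -9 (h = -2 - 7 = -9)
p = 4*I (p = sqrt(-9 - 7) = sqrt(-16) = 4*I ≈ 4.0*I)
y(5, 3) + 13*p = (5 + 3) + 13*(4*I) = 8 + 52*I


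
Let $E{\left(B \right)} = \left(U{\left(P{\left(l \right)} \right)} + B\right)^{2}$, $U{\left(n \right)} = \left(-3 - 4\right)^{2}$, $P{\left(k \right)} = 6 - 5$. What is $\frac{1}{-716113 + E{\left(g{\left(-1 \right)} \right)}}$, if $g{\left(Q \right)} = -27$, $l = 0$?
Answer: $- \frac{1}{715629} \approx -1.3974 \cdot 10^{-6}$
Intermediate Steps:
$P{\left(k \right)} = 1$
$U{\left(n \right)} = 49$ ($U{\left(n \right)} = \left(-7\right)^{2} = 49$)
$E{\left(B \right)} = \left(49 + B\right)^{2}$
$\frac{1}{-716113 + E{\left(g{\left(-1 \right)} \right)}} = \frac{1}{-716113 + \left(49 - 27\right)^{2}} = \frac{1}{-716113 + 22^{2}} = \frac{1}{-716113 + 484} = \frac{1}{-715629} = - \frac{1}{715629}$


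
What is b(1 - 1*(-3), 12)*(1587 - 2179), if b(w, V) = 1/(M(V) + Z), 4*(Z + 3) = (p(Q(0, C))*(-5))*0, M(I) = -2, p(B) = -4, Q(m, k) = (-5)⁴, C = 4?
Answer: 592/5 ≈ 118.40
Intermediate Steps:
Q(m, k) = 625
Z = -3 (Z = -3 + (-4*(-5)*0)/4 = -3 + (20*0)/4 = -3 + (¼)*0 = -3 + 0 = -3)
b(w, V) = -⅕ (b(w, V) = 1/(-2 - 3) = 1/(-5) = -⅕)
b(1 - 1*(-3), 12)*(1587 - 2179) = -(1587 - 2179)/5 = -⅕*(-592) = 592/5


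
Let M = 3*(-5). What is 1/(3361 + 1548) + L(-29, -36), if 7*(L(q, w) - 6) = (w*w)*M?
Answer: -95224775/34363 ≈ -2771.1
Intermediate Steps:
M = -15
L(q, w) = 6 - 15*w**2/7 (L(q, w) = 6 + ((w*w)*(-15))/7 = 6 + (w**2*(-15))/7 = 6 + (-15*w**2)/7 = 6 - 15*w**2/7)
1/(3361 + 1548) + L(-29, -36) = 1/(3361 + 1548) + (6 - 15/7*(-36)**2) = 1/4909 + (6 - 15/7*1296) = 1/4909 + (6 - 19440/7) = 1/4909 - 19398/7 = -95224775/34363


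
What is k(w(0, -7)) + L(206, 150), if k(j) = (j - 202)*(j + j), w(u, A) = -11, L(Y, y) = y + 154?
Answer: 4990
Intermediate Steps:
L(Y, y) = 154 + y
k(j) = 2*j*(-202 + j) (k(j) = (-202 + j)*(2*j) = 2*j*(-202 + j))
k(w(0, -7)) + L(206, 150) = 2*(-11)*(-202 - 11) + (154 + 150) = 2*(-11)*(-213) + 304 = 4686 + 304 = 4990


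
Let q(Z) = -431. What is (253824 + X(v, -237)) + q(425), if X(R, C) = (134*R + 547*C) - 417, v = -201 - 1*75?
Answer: 86353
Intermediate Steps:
v = -276 (v = -201 - 75 = -276)
X(R, C) = -417 + 134*R + 547*C
(253824 + X(v, -237)) + q(425) = (253824 + (-417 + 134*(-276) + 547*(-237))) - 431 = (253824 + (-417 - 36984 - 129639)) - 431 = (253824 - 167040) - 431 = 86784 - 431 = 86353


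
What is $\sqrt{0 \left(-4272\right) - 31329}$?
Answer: $177 i \approx 177.0 i$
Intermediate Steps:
$\sqrt{0 \left(-4272\right) - 31329} = \sqrt{0 - 31329} = \sqrt{-31329} = 177 i$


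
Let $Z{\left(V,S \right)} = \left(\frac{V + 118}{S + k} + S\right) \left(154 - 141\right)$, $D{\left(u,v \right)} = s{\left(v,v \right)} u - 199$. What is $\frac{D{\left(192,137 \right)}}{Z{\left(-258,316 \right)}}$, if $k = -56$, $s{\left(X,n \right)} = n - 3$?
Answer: $\frac{25529}{4101} \approx 6.2251$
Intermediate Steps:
$s{\left(X,n \right)} = -3 + n$
$D{\left(u,v \right)} = -199 + u \left(-3 + v\right)$ ($D{\left(u,v \right)} = \left(-3 + v\right) u - 199 = u \left(-3 + v\right) - 199 = -199 + u \left(-3 + v\right)$)
$Z{\left(V,S \right)} = 13 S + \frac{13 \left(118 + V\right)}{-56 + S}$ ($Z{\left(V,S \right)} = \left(\frac{V + 118}{S - 56} + S\right) \left(154 - 141\right) = \left(\frac{118 + V}{-56 + S} + S\right) 13 = \left(S + \frac{118 + V}{-56 + S}\right) 13 = 13 S + \frac{13 \left(118 + V\right)}{-56 + S}$)
$\frac{D{\left(192,137 \right)}}{Z{\left(-258,316 \right)}} = \frac{-199 + 192 \left(-3 + 137\right)}{13 \frac{1}{-56 + 316} \left(118 - 258 + 316^{2} - 17696\right)} = \frac{-199 + 192 \cdot 134}{13 \cdot \frac{1}{260} \left(118 - 258 + 99856 - 17696\right)} = \frac{-199 + 25728}{13 \cdot \frac{1}{260} \cdot 82020} = \frac{25529}{4101}$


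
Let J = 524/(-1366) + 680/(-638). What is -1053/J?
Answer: 76474827/105266 ≈ 726.49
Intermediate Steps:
J = -315798/217877 (J = 524*(-1/1366) + 680*(-1/638) = -262/683 - 340/319 = -315798/217877 ≈ -1.4494)
-1053/J = -1053/(-315798/217877) = -1053*(-217877/315798) = 76474827/105266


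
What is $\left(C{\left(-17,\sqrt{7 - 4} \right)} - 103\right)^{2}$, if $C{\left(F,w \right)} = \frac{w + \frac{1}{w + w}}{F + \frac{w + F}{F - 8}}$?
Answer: $\frac{1175860046725681}{110837058084} + \frac{408060412900 \sqrt{3}}{27709264521} \approx 10634.0$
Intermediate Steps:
$C{\left(F,w \right)} = \frac{w + \frac{1}{2 w}}{F + \frac{F + w}{-8 + F}}$
$\left(C{\left(-17,\sqrt{7 - 4} \right)} - 103\right)^{2} = \left(\frac{-4 + \frac{1}{2} \left(-17\right) - 8 \left(\sqrt{7 - 4}\right)^{2} - 17 \left(\sqrt{7 - 4}\right)^{2}}{\sqrt{7 - 4} \left(\sqrt{7 - 4} + \left(-17\right)^{2} - -119\right)} - 103\right)^{2} = \left(\frac{-4 - \frac{17}{2} - 8 \left(\sqrt{3}\right)^{2} - 17 \left(\sqrt{3}\right)^{2}}{\sqrt{3} \left(\sqrt{3} + 289 + 119\right)} - 103\right)^{2} = \left(\frac{\frac{\sqrt{3}}{3} \left(-4 - \frac{17}{2} - 24 - 51\right)}{408 + \sqrt{3}} - 103\right)^{2} = \left(\frac{\sqrt{3}}{3} \frac{1}{408 + \sqrt{3}} \left(- \frac{175}{2}\right) - 103\right)^{2} = \left(- \frac{175 \sqrt{3}}{6 \left(408 + \sqrt{3}\right)} - 103\right)^{2} = \left(-103 - \frac{175 \sqrt{3}}{6 \left(408 + \sqrt{3}\right)}\right)^{2}$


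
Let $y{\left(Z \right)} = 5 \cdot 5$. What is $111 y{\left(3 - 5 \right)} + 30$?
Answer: $2805$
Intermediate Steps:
$y{\left(Z \right)} = 25$
$111 y{\left(3 - 5 \right)} + 30 = 111 \cdot 25 + 30 = 2775 + 30 = 2805$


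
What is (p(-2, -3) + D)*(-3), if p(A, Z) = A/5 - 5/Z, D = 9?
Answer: -154/5 ≈ -30.800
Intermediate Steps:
p(A, Z) = -5/Z + A/5 (p(A, Z) = A*(1/5) - 5/Z = A/5 - 5/Z = -5/Z + A/5)
(p(-2, -3) + D)*(-3) = ((-5/(-3) + (1/5)*(-2)) + 9)*(-3) = ((-5*(-1/3) - 2/5) + 9)*(-3) = ((5/3 - 2/5) + 9)*(-3) = (19/15 + 9)*(-3) = (154/15)*(-3) = -154/5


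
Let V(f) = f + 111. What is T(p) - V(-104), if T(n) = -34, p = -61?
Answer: -41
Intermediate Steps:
V(f) = 111 + f
T(p) - V(-104) = -34 - (111 - 104) = -34 - 1*7 = -34 - 7 = -41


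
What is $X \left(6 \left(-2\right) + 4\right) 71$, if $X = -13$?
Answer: $7384$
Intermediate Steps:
$X \left(6 \left(-2\right) + 4\right) 71 = - 13 \left(6 \left(-2\right) + 4\right) 71 = - 13 \left(-12 + 4\right) 71 = \left(-13\right) \left(-8\right) 71 = 104 \cdot 71 = 7384$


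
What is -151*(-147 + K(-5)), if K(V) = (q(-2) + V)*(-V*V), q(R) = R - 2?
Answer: -11778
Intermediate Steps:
q(R) = -2 + R
K(V) = -V²*(-4 + V) (K(V) = ((-2 - 2) + V)*(-V*V) = (-4 + V)*(-V²) = -V²*(-4 + V))
-151*(-147 + K(-5)) = -151*(-147 + (-5)²*(4 - 1*(-5))) = -151*(-147 + 25*(4 + 5)) = -151*(-147 + 25*9) = -151*(-147 + 225) = -151*78 = -11778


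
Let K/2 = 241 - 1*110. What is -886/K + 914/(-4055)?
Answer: -1916099/531205 ≈ -3.6071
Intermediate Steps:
K = 262 (K = 2*(241 - 1*110) = 2*(241 - 110) = 2*131 = 262)
-886/K + 914/(-4055) = -886/262 + 914/(-4055) = -886*1/262 + 914*(-1/4055) = -443/131 - 914/4055 = -1916099/531205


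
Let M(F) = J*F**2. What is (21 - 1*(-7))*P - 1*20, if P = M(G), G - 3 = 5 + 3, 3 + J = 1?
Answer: -6796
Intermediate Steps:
J = -2 (J = -3 + 1 = -2)
G = 11 (G = 3 + (5 + 3) = 3 + 8 = 11)
M(F) = -2*F**2
P = -242 (P = -2*11**2 = -2*121 = -242)
(21 - 1*(-7))*P - 1*20 = (21 - 1*(-7))*(-242) - 1*20 = (21 + 7)*(-242) - 20 = 28*(-242) - 20 = -6776 - 20 = -6796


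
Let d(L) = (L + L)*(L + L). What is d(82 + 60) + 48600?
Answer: 129256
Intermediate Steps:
d(L) = 4*L**2 (d(L) = (2*L)*(2*L) = 4*L**2)
d(82 + 60) + 48600 = 4*(82 + 60)**2 + 48600 = 4*142**2 + 48600 = 4*20164 + 48600 = 80656 + 48600 = 129256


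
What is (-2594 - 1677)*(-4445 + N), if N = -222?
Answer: 19932757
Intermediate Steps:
(-2594 - 1677)*(-4445 + N) = (-2594 - 1677)*(-4445 - 222) = -4271*(-4667) = 19932757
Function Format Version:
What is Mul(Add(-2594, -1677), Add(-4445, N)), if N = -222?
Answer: 19932757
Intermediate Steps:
Mul(Add(-2594, -1677), Add(-4445, N)) = Mul(Add(-2594, -1677), Add(-4445, -222)) = Mul(-4271, -4667) = 19932757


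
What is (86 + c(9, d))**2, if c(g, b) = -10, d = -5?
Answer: 5776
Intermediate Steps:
(86 + c(9, d))**2 = (86 - 10)**2 = 76**2 = 5776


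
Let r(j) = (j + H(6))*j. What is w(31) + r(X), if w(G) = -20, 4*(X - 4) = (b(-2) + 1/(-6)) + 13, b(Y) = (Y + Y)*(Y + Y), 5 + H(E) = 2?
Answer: 41473/576 ≈ 72.002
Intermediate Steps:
H(E) = -3 (H(E) = -5 + 2 = -3)
b(Y) = 4*Y**2 (b(Y) = (2*Y)*(2*Y) = 4*Y**2)
X = 269/24 (X = 4 + ((4*(-2)**2 + 1/(-6)) + 13)/4 = 4 + ((4*4 - 1/6) + 13)/4 = 4 + ((16 - 1/6) + 13)/4 = 4 + (95/6 + 13)/4 = 4 + (1/4)*(173/6) = 4 + 173/24 = 269/24 ≈ 11.208)
r(j) = j*(-3 + j) (r(j) = (j - 3)*j = (-3 + j)*j = j*(-3 + j))
w(31) + r(X) = -20 + 269*(-3 + 269/24)/24 = -20 + (269/24)*(197/24) = -20 + 52993/576 = 41473/576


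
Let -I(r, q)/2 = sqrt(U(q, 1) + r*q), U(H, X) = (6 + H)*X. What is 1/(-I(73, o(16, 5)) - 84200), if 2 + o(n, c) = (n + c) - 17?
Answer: -10525/886204923 - sqrt(154)/3544819692 ≈ -1.1880e-5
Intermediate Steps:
U(H, X) = X*(6 + H)
o(n, c) = -19 + c + n (o(n, c) = -2 + ((n + c) - 17) = -2 + ((c + n) - 17) = -2 + (-17 + c + n) = -19 + c + n)
I(r, q) = -2*sqrt(6 + q + q*r) (I(r, q) = -2*sqrt(1*(6 + q) + r*q) = -2*sqrt((6 + q) + q*r) = -2*sqrt(6 + q + q*r))
1/(-I(73, o(16, 5)) - 84200) = 1/(-(-2)*sqrt(6 + (-19 + 5 + 16) + (-19 + 5 + 16)*73) - 84200) = 1/(-(-2)*sqrt(6 + 2 + 2*73) - 84200) = 1/(-(-2)*sqrt(6 + 2 + 146) - 84200) = 1/(-(-2)*sqrt(154) - 84200) = 1/(2*sqrt(154) - 84200) = 1/(-84200 + 2*sqrt(154))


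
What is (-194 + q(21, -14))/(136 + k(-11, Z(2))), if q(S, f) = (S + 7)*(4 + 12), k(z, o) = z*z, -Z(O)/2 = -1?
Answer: 254/257 ≈ 0.98833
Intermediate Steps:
Z(O) = 2 (Z(O) = -2*(-1) = 2)
k(z, o) = z**2
q(S, f) = 112 + 16*S (q(S, f) = (7 + S)*16 = 112 + 16*S)
(-194 + q(21, -14))/(136 + k(-11, Z(2))) = (-194 + (112 + 16*21))/(136 + (-11)**2) = (-194 + (112 + 336))/(136 + 121) = (-194 + 448)/257 = 254*(1/257) = 254/257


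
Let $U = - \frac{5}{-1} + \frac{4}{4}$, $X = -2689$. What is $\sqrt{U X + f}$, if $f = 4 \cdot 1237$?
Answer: $i \sqrt{11186} \approx 105.76 i$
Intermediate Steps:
$U = 6$ ($U = \left(-5\right) \left(-1\right) + 4 \cdot \frac{1}{4} = 5 + 1 = 6$)
$f = 4948$
$\sqrt{U X + f} = \sqrt{6 \left(-2689\right) + 4948} = \sqrt{-16134 + 4948} = \sqrt{-11186} = i \sqrt{11186}$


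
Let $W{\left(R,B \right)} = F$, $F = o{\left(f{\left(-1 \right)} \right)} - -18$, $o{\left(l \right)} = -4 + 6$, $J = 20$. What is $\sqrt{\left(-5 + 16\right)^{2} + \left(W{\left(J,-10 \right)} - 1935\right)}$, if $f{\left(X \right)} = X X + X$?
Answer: $i \sqrt{1794} \approx 42.356 i$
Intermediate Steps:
$f{\left(X \right)} = X + X^{2}$ ($f{\left(X \right)} = X^{2} + X = X + X^{2}$)
$o{\left(l \right)} = 2$
$F = 20$ ($F = 2 - -18 = 2 + 18 = 20$)
$W{\left(R,B \right)} = 20$
$\sqrt{\left(-5 + 16\right)^{2} + \left(W{\left(J,-10 \right)} - 1935\right)} = \sqrt{\left(-5 + 16\right)^{2} + \left(20 - 1935\right)} = \sqrt{11^{2} + \left(20 - 1935\right)} = \sqrt{121 - 1915} = \sqrt{-1794} = i \sqrt{1794}$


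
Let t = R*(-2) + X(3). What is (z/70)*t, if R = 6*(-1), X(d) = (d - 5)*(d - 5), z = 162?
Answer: 1296/35 ≈ 37.029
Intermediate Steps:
X(d) = (-5 + d)² (X(d) = (-5 + d)*(-5 + d) = (-5 + d)²)
R = -6
t = 16 (t = -6*(-2) + (-5 + 3)² = 12 + (-2)² = 12 + 4 = 16)
(z/70)*t = (162/70)*16 = (162*(1/70))*16 = (81/35)*16 = 1296/35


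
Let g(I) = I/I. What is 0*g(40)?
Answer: 0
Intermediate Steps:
g(I) = 1
0*g(40) = 0*1 = 0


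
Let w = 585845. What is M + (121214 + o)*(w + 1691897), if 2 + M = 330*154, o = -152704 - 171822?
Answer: -463092230686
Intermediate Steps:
o = -324526
M = 50818 (M = -2 + 330*154 = -2 + 50820 = 50818)
M + (121214 + o)*(w + 1691897) = 50818 + (121214 - 324526)*(585845 + 1691897) = 50818 - 203312*2277742 = 50818 - 463092281504 = -463092230686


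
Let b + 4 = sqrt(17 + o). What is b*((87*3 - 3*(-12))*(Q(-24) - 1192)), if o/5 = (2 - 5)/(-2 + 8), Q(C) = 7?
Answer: 1407780 - 351945*sqrt(58)/2 ≈ 67613.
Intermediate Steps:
o = -5/2 (o = 5*((2 - 5)/(-2 + 8)) = 5*(-3/6) = 5*(-3*1/6) = 5*(-1/2) = -5/2 ≈ -2.5000)
b = -4 + sqrt(58)/2 (b = -4 + sqrt(17 - 5/2) = -4 + sqrt(29/2) = -4 + sqrt(58)/2 ≈ -0.19211)
b*((87*3 - 3*(-12))*(Q(-24) - 1192)) = (-4 + sqrt(58)/2)*((87*3 - 3*(-12))*(7 - 1192)) = (-4 + sqrt(58)/2)*((261 + 36)*(-1185)) = (-4 + sqrt(58)/2)*(297*(-1185)) = (-4 + sqrt(58)/2)*(-351945) = 1407780 - 351945*sqrt(58)/2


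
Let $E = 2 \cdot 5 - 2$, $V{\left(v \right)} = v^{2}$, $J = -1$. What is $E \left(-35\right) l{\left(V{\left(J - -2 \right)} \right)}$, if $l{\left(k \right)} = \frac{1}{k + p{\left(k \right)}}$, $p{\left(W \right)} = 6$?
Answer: $-40$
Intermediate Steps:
$l{\left(k \right)} = \frac{1}{6 + k}$ ($l{\left(k \right)} = \frac{1}{k + 6} = \frac{1}{6 + k}$)
$E = 8$ ($E = 10 - 2 = 8$)
$E \left(-35\right) l{\left(V{\left(J - -2 \right)} \right)} = \frac{8 \left(-35\right)}{6 + \left(-1 - -2\right)^{2}} = - \frac{280}{6 + \left(-1 + 2\right)^{2}} = - \frac{280}{6 + 1^{2}} = - \frac{280}{6 + 1} = - \frac{280}{7} = \left(-280\right) \frac{1}{7} = -40$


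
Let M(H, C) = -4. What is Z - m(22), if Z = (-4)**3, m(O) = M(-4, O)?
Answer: -60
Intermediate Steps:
m(O) = -4
Z = -64
Z - m(22) = -64 - 1*(-4) = -64 + 4 = -60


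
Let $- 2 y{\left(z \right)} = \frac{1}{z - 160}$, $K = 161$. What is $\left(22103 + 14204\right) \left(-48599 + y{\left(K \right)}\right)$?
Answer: $- \frac{3529004093}{2} \approx -1.7645 \cdot 10^{9}$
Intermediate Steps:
$y{\left(z \right)} = - \frac{1}{2 \left(-160 + z\right)}$ ($y{\left(z \right)} = - \frac{1}{2 \left(z - 160\right)} = - \frac{1}{2 \left(-160 + z\right)}$)
$\left(22103 + 14204\right) \left(-48599 + y{\left(K \right)}\right) = \left(22103 + 14204\right) \left(-48599 - \frac{1}{-320 + 2 \cdot 161}\right) = 36307 \left(-48599 - \frac{1}{-320 + 322}\right) = 36307 \left(-48599 - \frac{1}{2}\right) = 36307 \left(- \frac{97199}{2}\right) = - \frac{3529004093}{2}$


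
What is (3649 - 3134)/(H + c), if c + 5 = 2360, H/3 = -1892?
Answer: -515/3321 ≈ -0.15507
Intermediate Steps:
H = -5676 (H = 3*(-1892) = -5676)
c = 2355 (c = -5 + 2360 = 2355)
(3649 - 3134)/(H + c) = (3649 - 3134)/(-5676 + 2355) = 515/(-3321) = 515*(-1/3321) = -515/3321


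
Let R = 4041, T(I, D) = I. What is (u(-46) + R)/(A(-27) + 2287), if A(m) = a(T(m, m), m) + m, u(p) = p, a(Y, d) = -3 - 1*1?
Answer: 85/48 ≈ 1.7708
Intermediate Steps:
a(Y, d) = -4 (a(Y, d) = -3 - 1 = -4)
A(m) = -4 + m
(u(-46) + R)/(A(-27) + 2287) = (-46 + 4041)/((-4 - 27) + 2287) = 3995/(-31 + 2287) = 3995/2256 = 3995*(1/2256) = 85/48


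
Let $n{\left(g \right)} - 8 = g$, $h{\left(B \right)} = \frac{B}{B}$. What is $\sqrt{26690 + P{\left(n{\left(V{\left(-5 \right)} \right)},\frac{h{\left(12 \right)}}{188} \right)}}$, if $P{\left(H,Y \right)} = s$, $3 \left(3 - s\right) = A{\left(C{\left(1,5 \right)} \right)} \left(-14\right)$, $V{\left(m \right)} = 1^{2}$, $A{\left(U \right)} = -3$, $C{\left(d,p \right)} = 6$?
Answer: $\sqrt{26679} \approx 163.34$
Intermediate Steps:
$h{\left(B \right)} = 1$
$V{\left(m \right)} = 1$
$n{\left(g \right)} = 8 + g$
$s = -11$ ($s = 3 - \frac{\left(-3\right) \left(-14\right)}{3} = 3 - 14 = -11$)
$P{\left(H,Y \right)} = -11$
$\sqrt{26690 + P{\left(n{\left(V{\left(-5 \right)} \right)},\frac{h{\left(12 \right)}}{188} \right)}} = \sqrt{26690 - 11} = \sqrt{26679}$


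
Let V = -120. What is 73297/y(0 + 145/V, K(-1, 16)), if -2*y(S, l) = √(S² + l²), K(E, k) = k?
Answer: -3518256*√148297/148297 ≈ -9136.1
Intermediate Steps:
y(S, l) = -√(S² + l²)/2
73297/y(0 + 145/V, K(-1, 16)) = 73297/((-√((0 + 145/(-120))² + 16²)/2)) = 73297/((-√((0 + 145*(-1/120))² + 256)/2)) = 73297/((-√((0 - 29/24)² + 256)/2)) = 73297/((-√((-29/24)² + 256)/2)) = 73297/((-√(841/576 + 256)/2)) = 73297/((-√148297/48)) = 73297*(-48*√148297/148297) = -3518256*√148297/148297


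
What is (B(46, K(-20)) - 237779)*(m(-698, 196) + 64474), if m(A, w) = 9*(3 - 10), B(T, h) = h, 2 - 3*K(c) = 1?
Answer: -45946685096/3 ≈ -1.5316e+10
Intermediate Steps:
K(c) = ⅓ (K(c) = ⅔ - ⅓*1 = ⅔ - ⅓ = ⅓)
m(A, w) = -63 (m(A, w) = 9*(-7) = -63)
(B(46, K(-20)) - 237779)*(m(-698, 196) + 64474) = (⅓ - 237779)*(-63 + 64474) = -713336/3*64411 = -45946685096/3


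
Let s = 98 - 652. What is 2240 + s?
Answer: 1686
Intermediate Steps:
s = -554
2240 + s = 2240 - 554 = 1686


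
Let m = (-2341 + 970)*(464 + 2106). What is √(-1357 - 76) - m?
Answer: 3523470 + I*√1433 ≈ 3.5235e+6 + 37.855*I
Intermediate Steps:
m = -3523470 (m = -1371*2570 = -3523470)
√(-1357 - 76) - m = √(-1357 - 76) - 1*(-3523470) = √(-1433) + 3523470 = I*√1433 + 3523470 = 3523470 + I*√1433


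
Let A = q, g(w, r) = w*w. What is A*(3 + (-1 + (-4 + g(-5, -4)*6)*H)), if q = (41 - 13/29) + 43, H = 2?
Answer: 712362/29 ≈ 24564.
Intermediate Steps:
g(w, r) = w**2
q = 2423/29 (q = (41 - 13*1/29) + 43 = (41 - 13/29) + 43 = 1176/29 + 43 = 2423/29 ≈ 83.552)
A = 2423/29 ≈ 83.552
A*(3 + (-1 + (-4 + g(-5, -4)*6)*H)) = 2423*(3 + (-1 + (-4 + (-5)**2*6)*2))/29 = 2423*(3 + (-1 + (-4 + 25*6)*2))/29 = 2423*(3 + (-1 + (-4 + 150)*2))/29 = 2423*(3 + (-1 + 146*2))/29 = 2423*(3 + (-1 + 292))/29 = 2423*(3 + 291)/29 = (2423/29)*294 = 712362/29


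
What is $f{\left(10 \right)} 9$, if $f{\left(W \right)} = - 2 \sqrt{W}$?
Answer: $- 18 \sqrt{10} \approx -56.921$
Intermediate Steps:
$f{\left(10 \right)} 9 = - 2 \sqrt{10} \cdot 9 = - 18 \sqrt{10}$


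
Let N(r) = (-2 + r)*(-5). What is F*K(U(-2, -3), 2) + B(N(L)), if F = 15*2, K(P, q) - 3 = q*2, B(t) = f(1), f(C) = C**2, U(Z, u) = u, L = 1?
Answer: 211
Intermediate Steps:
N(r) = 10 - 5*r
B(t) = 1 (B(t) = 1**2 = 1)
K(P, q) = 3 + 2*q (K(P, q) = 3 + q*2 = 3 + 2*q)
F = 30
F*K(U(-2, -3), 2) + B(N(L)) = 30*(3 + 2*2) + 1 = 30*(3 + 4) + 1 = 30*7 + 1 = 210 + 1 = 211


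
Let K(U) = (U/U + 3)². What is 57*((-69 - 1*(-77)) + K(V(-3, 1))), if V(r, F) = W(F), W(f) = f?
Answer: 1368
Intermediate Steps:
V(r, F) = F
K(U) = 16 (K(U) = (1 + 3)² = 4² = 16)
57*((-69 - 1*(-77)) + K(V(-3, 1))) = 57*((-69 - 1*(-77)) + 16) = 57*((-69 + 77) + 16) = 57*(8 + 16) = 57*24 = 1368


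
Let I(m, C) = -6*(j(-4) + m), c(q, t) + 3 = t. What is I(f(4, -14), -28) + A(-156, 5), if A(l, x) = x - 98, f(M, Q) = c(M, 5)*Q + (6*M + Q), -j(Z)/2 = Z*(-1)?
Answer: 63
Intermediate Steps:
c(q, t) = -3 + t
j(Z) = 2*Z (j(Z) = -2*Z*(-1) = -(-2)*Z = 2*Z)
f(M, Q) = 3*Q + 6*M (f(M, Q) = (-3 + 5)*Q + (6*M + Q) = 2*Q + (Q + 6*M) = 3*Q + 6*M)
I(m, C) = 48 - 6*m (I(m, C) = -6*(2*(-4) + m) = -6*(-8 + m) = 48 - 6*m)
A(l, x) = -98 + x
I(f(4, -14), -28) + A(-156, 5) = (48 - 6*(3*(-14) + 6*4)) + (-98 + 5) = (48 - 6*(-42 + 24)) - 93 = (48 - 6*(-18)) - 93 = (48 + 108) - 93 = 156 - 93 = 63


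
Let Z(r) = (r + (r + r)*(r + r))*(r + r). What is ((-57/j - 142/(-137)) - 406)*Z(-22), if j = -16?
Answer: 9262402017/274 ≈ 3.3804e+7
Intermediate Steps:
Z(r) = 2*r*(r + 4*r²) (Z(r) = (r + (2*r)*(2*r))*(2*r) = (r + 4*r²)*(2*r) = 2*r*(r + 4*r²))
((-57/j - 142/(-137)) - 406)*Z(-22) = ((-57/(-16) - 142/(-137)) - 406)*((-22)²*(2 + 8*(-22))) = ((-57*(-1/16) - 142*(-1/137)) - 406)*(484*(2 - 176)) = ((57/16 + 142/137) - 406)*(484*(-174)) = (10081/2192 - 406)*(-84216) = -879871/2192*(-84216) = 9262402017/274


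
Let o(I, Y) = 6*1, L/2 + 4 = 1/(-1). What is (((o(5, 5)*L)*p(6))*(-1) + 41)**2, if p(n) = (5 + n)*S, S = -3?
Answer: 3759721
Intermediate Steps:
p(n) = -15 - 3*n (p(n) = (5 + n)*(-3) = -15 - 3*n)
L = -10 (L = -8 + 2/(-1) = -8 + 2*(-1) = -8 - 2 = -10)
o(I, Y) = 6
(((o(5, 5)*L)*p(6))*(-1) + 41)**2 = (((6*(-10))*(-15 - 3*6))*(-1) + 41)**2 = (-60*(-15 - 18)*(-1) + 41)**2 = (-60*(-33)*(-1) + 41)**2 = (1980*(-1) + 41)**2 = (-1980 + 41)**2 = (-1939)**2 = 3759721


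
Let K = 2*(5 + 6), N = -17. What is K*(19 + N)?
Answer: 44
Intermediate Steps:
K = 22 (K = 2*11 = 22)
K*(19 + N) = 22*(19 - 17) = 22*2 = 44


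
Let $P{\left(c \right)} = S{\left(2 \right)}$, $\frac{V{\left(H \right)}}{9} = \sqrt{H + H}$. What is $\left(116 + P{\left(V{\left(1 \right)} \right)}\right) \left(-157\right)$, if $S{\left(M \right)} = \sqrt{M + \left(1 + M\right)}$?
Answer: $-18212 - 157 \sqrt{5} \approx -18563.0$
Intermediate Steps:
$S{\left(M \right)} = \sqrt{1 + 2 M}$
$V{\left(H \right)} = 9 \sqrt{2} \sqrt{H}$ ($V{\left(H \right)} = 9 \sqrt{H + H} = 9 \sqrt{2 H} = 9 \sqrt{2} \sqrt{H}$)
$P{\left(c \right)} = \sqrt{5}$ ($P{\left(c \right)} = \sqrt{1 + 2 \cdot 2} = \sqrt{1 + 4} = \sqrt{5}$)
$\left(116 + P{\left(V{\left(1 \right)} \right)}\right) \left(-157\right) = \left(116 + \sqrt{5}\right) \left(-157\right) = -18212 - 157 \sqrt{5}$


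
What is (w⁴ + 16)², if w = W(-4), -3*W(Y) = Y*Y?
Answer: 4466516224/6561 ≈ 6.8077e+5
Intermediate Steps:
W(Y) = -Y²/3 (W(Y) = -Y*Y/3 = -Y²/3)
w = -16/3 (w = -⅓*(-4)² = -⅓*16 = -16/3 ≈ -5.3333)
(w⁴ + 16)² = ((-16/3)⁴ + 16)² = (65536/81 + 16)² = (66832/81)² = 4466516224/6561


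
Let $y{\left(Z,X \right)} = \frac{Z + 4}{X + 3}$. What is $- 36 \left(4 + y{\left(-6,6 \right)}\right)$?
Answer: $-136$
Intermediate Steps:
$y{\left(Z,X \right)} = \frac{4 + Z}{3 + X}$
$- 36 \left(4 + y{\left(-6,6 \right)}\right) = - 36 \left(4 + \frac{4 - 6}{3 + 6}\right) = - 36 \left(4 + \frac{1}{9} \left(-2\right)\right) = - 36 \left(4 - \frac{2}{9}\right) = \left(-36\right) \frac{34}{9} = -136$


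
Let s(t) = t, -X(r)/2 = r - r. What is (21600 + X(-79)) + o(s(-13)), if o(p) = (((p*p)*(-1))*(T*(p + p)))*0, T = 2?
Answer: 21600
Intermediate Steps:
X(r) = 0 (X(r) = -2*(r - r) = -2*0 = 0)
o(p) = 0 (o(p) = (((p*p)*(-1))*(2*(p + p)))*0 = ((p**2*(-1))*(2*(2*p)))*0 = ((-p**2)*(4*p))*0 = -4*p**3*0 = 0)
(21600 + X(-79)) + o(s(-13)) = (21600 + 0) + 0 = 21600 + 0 = 21600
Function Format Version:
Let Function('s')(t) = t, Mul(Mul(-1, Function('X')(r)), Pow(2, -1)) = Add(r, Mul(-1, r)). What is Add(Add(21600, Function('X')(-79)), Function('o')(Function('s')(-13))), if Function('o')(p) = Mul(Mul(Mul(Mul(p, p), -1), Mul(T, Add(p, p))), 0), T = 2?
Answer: 21600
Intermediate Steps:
Function('X')(r) = 0 (Function('X')(r) = Mul(-2, Add(r, Mul(-1, r))) = Mul(-2, 0) = 0)
Function('o')(p) = 0 (Function('o')(p) = Mul(Mul(Mul(Mul(p, p), -1), Mul(2, Add(p, p))), 0) = Mul(Mul(Mul(Pow(p, 2), -1), Mul(2, Mul(2, p))), 0) = Mul(Mul(Mul(-1, Pow(p, 2)), Mul(4, p)), 0) = Mul(Mul(-4, Pow(p, 3)), 0) = 0)
Add(Add(21600, Function('X')(-79)), Function('o')(Function('s')(-13))) = Add(Add(21600, 0), 0) = Add(21600, 0) = 21600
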